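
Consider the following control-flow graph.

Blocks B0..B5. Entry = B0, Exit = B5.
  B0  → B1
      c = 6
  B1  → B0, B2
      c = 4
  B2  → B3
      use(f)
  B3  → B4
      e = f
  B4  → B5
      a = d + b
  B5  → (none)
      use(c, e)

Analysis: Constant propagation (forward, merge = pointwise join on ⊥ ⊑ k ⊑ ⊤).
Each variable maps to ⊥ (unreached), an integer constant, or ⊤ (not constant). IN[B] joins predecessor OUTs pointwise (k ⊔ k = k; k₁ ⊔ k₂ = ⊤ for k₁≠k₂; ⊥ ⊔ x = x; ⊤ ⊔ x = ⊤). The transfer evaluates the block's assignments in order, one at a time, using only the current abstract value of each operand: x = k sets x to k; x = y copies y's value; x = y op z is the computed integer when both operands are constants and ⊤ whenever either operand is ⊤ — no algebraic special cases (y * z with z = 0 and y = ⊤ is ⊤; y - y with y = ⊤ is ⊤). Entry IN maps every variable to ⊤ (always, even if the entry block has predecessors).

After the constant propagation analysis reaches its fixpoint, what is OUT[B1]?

Answer: {a: ⊤, b: ⊤, c: 4, d: ⊤, e: ⊤, f: ⊤}

Working:
Converged values:
  B0:  IN=(all ⊤)  OUT={c:6; rest ⊤}
  B1:  IN={c:6; rest ⊤}  OUT={c:4; rest ⊤}
  B2:  IN={c:4; rest ⊤}  OUT={c:4; rest ⊤}
  B3:  IN={c:4; rest ⊤}  OUT={c:4; rest ⊤}
  B4:  IN={c:4; rest ⊤}  OUT={c:4; rest ⊤}
  B5:  IN={c:4; rest ⊤}  OUT={c:4; rest ⊤}

Merge at B1: IN[B1] = OUT[B0] = {a: ⊤, b: ⊤, c: 6, d: ⊤, e: ⊤, f: ⊤}
Applying B1's transfer function to that IN value gives OUT[B1] (row B1 above).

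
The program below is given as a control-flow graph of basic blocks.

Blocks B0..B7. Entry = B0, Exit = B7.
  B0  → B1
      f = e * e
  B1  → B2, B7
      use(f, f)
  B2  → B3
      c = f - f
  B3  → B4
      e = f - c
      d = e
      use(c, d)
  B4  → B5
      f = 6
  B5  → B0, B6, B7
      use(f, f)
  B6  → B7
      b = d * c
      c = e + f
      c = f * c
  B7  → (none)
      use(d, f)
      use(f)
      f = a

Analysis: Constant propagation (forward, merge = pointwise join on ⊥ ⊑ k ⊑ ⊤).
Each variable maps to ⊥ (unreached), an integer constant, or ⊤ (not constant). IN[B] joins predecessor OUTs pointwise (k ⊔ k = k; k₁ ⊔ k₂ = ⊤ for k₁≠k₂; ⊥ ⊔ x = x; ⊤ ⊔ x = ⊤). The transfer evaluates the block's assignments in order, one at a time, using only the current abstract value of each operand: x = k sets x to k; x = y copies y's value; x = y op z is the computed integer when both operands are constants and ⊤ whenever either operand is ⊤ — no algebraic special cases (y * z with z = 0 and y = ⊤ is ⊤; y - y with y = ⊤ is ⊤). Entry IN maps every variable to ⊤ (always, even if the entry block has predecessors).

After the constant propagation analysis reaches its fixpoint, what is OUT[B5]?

Answer: {a: ⊤, b: ⊤, c: ⊤, d: ⊤, e: ⊤, f: 6}

Working:
Fixpoint table:
  B0:  IN=(all ⊤)  OUT=(all ⊤)
  B1:  IN=(all ⊤)  OUT=(all ⊤)
  B2:  IN=(all ⊤)  OUT=(all ⊤)
  B3:  IN=(all ⊤)  OUT=(all ⊤)
  B4:  IN=(all ⊤)  OUT={f:6; rest ⊤}
  B5:  IN={f:6; rest ⊤}  OUT={f:6; rest ⊤}
  B6:  IN={f:6; rest ⊤}  OUT={f:6; rest ⊤}
  B7:  IN=(all ⊤)  OUT=(all ⊤)

Merge at B5: IN[B5] = OUT[B4] = {a: ⊤, b: ⊤, c: ⊤, d: ⊤, e: ⊤, f: 6}
Applying B5's transfer function to that IN value gives OUT[B5] (row B5 above).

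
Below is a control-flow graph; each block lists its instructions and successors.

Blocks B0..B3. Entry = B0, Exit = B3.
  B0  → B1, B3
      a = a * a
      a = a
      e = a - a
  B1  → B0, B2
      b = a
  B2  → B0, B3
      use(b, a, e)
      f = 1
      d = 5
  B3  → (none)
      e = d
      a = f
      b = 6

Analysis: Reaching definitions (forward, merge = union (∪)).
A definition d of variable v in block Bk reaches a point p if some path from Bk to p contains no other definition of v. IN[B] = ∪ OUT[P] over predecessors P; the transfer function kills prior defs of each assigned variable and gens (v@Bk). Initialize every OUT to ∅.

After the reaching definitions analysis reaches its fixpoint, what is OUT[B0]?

Per-block solution:
  B0:  IN={a@B0, b@B1, d@B2, e@B0, f@B2}  OUT={a@B0, b@B1, d@B2, e@B0, f@B2}
  B1:  IN={a@B0, b@B1, d@B2, e@B0, f@B2}  OUT={a@B0, b@B1, d@B2, e@B0, f@B2}
  B2:  IN={a@B0, b@B1, d@B2, e@B0, f@B2}  OUT={a@B0, b@B1, d@B2, e@B0, f@B2}
  B3:  IN={a@B0, b@B1, d@B2, e@B0, f@B2}  OUT={a@B3, b@B3, d@B2, e@B3, f@B2}

Merge at B0 (entry node, so the boundary value {} is joined with the incoming edge(s)): IN[B0] = {} ⊔ OUT[B1] ⊔ OUT[B2] = {a@B0, b@B1, d@B2, e@B0, f@B2}
Applying B0's transfer function to that IN value gives OUT[B0] (row B0 above).

Answer: {a@B0, b@B1, d@B2, e@B0, f@B2}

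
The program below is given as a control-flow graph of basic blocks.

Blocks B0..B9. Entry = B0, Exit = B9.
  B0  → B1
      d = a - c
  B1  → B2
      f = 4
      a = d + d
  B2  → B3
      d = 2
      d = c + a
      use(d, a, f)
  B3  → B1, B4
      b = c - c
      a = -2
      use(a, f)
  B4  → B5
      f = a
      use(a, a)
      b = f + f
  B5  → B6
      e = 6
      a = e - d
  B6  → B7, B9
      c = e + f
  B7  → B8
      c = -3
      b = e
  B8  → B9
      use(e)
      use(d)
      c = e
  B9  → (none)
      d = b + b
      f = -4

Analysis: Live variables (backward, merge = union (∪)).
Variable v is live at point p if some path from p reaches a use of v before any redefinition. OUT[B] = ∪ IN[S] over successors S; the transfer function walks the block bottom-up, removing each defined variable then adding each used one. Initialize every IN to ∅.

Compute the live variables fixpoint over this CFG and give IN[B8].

Per-block solution:
  B0:   IN={a, c}   OUT={c, d}
  B1:   IN={c, d}   OUT={a, c, f}
  B2:   IN={a, c, f}   OUT={c, d, f}
  B3:   IN={c, d, f}   OUT={a, c, d}
  B4:   IN={a, d}   OUT={b, d, f}
  B5:   IN={b, d, f}   OUT={b, d, e, f}
  B6:   IN={b, d, e, f}   OUT={b, d, e}
  B7:   IN={d, e}   OUT={b, d, e}
  B8:   IN={b, d, e}   OUT={b}
  B9:   IN={b}   OUT={}

Merge at B8: OUT[B8] = IN[B9] = {b}
Applying B8's transfer function to that OUT value gives IN[B8] (row B8 above).

Answer: {b, d, e}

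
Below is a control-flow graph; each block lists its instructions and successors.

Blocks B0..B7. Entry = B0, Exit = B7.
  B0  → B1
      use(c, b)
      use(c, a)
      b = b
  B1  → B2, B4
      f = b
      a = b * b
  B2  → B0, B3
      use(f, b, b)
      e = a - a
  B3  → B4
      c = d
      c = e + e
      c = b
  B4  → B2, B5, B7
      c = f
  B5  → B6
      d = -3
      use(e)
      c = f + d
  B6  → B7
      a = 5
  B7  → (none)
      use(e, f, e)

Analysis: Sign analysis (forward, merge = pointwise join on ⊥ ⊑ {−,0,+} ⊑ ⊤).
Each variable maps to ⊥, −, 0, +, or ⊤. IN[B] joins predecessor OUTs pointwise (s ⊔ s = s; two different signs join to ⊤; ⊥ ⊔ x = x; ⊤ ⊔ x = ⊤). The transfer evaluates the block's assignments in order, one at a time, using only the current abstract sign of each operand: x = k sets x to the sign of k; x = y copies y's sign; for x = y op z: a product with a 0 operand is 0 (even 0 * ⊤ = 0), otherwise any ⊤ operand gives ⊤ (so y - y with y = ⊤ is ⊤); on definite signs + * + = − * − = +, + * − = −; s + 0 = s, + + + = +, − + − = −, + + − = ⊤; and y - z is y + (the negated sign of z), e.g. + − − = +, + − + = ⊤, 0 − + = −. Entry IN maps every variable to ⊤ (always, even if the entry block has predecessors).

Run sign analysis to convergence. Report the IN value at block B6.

Answer: {a: ⊤, b: ⊤, c: ⊤, d: -, e: ⊤, f: ⊤}

Derivation:
Fixpoint table:
  B0: | IN=(all ⊤) | OUT=(all ⊤)
  B1: | IN=(all ⊤) | OUT=(all ⊤)
  B2: | IN=(all ⊤) | OUT=(all ⊤)
  B3: | IN=(all ⊤) | OUT=(all ⊤)
  B4: | IN=(all ⊤) | OUT=(all ⊤)
  B5: | IN=(all ⊤) | OUT={d:-; rest ⊤}
  B6: | IN={d:-; rest ⊤} | OUT={a:+, d:-; rest ⊤}
  B7: | IN=(all ⊤) | OUT=(all ⊤)

Merge at B6: IN[B6] = OUT[B5] = {a: ⊤, b: ⊤, c: ⊤, d: -, e: ⊤, f: ⊤}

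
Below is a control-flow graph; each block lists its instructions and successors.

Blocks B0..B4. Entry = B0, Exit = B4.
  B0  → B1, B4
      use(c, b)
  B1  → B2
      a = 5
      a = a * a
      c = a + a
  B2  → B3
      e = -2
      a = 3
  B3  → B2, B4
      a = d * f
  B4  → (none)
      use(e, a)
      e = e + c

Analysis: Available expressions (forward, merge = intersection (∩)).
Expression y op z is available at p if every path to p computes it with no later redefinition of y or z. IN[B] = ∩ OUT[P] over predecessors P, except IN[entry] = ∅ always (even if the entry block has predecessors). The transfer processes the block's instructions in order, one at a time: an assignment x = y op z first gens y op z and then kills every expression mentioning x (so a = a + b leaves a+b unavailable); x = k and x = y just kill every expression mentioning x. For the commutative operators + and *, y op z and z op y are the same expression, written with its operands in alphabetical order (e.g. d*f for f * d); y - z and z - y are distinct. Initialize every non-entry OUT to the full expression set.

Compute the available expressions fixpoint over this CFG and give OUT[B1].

Answer: {a+a}

Trace:
Converged values:
  B0: | IN={} | OUT={}
  B1: | IN={} | OUT={a+a}
  B2: | IN={} | OUT={}
  B3: | IN={} | OUT={d*f}
  B4: | IN={} | OUT={}

Merge at B1: IN[B1] = OUT[B0] = {}
Applying B1's transfer function to that IN value gives OUT[B1] (row B1 above).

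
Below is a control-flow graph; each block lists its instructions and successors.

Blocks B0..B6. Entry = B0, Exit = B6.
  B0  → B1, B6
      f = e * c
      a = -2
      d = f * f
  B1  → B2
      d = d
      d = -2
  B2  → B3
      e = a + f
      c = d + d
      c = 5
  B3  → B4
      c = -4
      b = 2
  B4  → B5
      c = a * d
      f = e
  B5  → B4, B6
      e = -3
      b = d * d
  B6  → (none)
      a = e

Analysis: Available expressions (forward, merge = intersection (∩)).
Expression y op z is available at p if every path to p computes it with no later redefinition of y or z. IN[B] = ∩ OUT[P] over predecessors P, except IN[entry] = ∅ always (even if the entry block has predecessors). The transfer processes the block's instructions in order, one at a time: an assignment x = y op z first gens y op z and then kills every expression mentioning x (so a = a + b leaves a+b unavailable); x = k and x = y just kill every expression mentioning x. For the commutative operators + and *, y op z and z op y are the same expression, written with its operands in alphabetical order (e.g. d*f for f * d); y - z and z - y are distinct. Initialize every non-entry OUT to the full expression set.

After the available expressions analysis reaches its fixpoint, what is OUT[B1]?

Fixpoint table:
  B0:  IN={}  OUT={c*e, f*f}
  B1:  IN={c*e, f*f}  OUT={c*e, f*f}
  B2:  IN={c*e, f*f}  OUT={a+f, d+d, f*f}
  B3:  IN={a+f, d+d, f*f}  OUT={a+f, d+d, f*f}
  B4:  IN={d+d}  OUT={a*d, d+d}
  B5:  IN={a*d, d+d}  OUT={a*d, d*d, d+d}
  B6:  IN={}  OUT={}

Merge at B1: IN[B1] = OUT[B0] = {c*e, f*f}
Applying B1's transfer function to that IN value gives OUT[B1] (row B1 above).

Answer: {c*e, f*f}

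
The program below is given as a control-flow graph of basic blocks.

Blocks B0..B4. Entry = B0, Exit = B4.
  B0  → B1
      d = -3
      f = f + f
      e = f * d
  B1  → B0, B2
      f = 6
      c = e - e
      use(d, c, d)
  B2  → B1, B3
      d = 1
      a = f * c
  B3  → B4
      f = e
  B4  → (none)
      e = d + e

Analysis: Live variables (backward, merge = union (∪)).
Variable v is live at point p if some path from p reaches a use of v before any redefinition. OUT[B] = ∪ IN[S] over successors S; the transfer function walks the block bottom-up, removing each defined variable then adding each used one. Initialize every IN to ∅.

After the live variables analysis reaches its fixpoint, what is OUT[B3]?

Per-block solution:
  B0:   IN={f}   OUT={d, e}
  B1:   IN={d, e}   OUT={c, e, f}
  B2:   IN={c, e, f}   OUT={d, e}
  B3:   IN={d, e}   OUT={d, e}
  B4:   IN={d, e}   OUT={}

Merge at B3: OUT[B3] = IN[B4] = {d, e}

Answer: {d, e}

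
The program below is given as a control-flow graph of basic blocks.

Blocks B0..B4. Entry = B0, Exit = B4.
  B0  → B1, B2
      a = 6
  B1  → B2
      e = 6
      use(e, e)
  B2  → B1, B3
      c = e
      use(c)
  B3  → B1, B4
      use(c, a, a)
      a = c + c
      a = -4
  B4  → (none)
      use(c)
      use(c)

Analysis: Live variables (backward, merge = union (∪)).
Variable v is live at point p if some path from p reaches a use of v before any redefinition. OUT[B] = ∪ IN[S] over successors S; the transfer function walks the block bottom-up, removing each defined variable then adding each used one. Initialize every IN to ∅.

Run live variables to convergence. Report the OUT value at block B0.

Fixpoint table:
  B0:  IN={e}  OUT={a, e}
  B1:  IN={a}  OUT={a, e}
  B2:  IN={a, e}  OUT={a, c}
  B3:  IN={a, c}  OUT={a, c}
  B4:  IN={c}  OUT={}

Merge at B0: OUT[B0] = IN[B1] ⊔ IN[B2] = {a, e}

Answer: {a, e}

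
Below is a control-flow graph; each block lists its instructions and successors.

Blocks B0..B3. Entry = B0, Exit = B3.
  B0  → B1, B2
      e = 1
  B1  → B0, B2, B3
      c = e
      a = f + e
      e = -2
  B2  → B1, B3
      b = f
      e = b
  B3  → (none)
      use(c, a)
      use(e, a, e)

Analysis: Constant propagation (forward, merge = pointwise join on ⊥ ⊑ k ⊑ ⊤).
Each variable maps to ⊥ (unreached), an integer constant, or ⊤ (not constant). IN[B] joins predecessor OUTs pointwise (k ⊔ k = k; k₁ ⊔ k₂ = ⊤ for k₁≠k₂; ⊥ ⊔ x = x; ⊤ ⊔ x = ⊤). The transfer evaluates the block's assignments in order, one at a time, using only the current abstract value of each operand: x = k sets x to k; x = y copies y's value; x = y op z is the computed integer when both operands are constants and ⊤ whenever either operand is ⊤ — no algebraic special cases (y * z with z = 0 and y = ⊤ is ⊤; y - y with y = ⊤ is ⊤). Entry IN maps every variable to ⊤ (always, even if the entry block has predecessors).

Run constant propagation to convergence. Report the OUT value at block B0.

Converged values:
  B0:   IN=(all ⊤)   OUT={e:1; rest ⊤}
  B1:   IN=(all ⊤)   OUT={e:-2; rest ⊤}
  B2:   IN=(all ⊤)   OUT=(all ⊤)
  B3:   IN=(all ⊤)   OUT=(all ⊤)

Merge at B0 (entry node, so the boundary value (all ⊤) is joined with the incoming edge(s)): IN[B0] = (all ⊤) ⊔ OUT[B1] = {a: ⊤, b: ⊤, c: ⊤, d: ⊤, e: ⊤, f: ⊤}
Applying B0's transfer function to that IN value gives OUT[B0] (row B0 above).

Answer: {a: ⊤, b: ⊤, c: ⊤, d: ⊤, e: 1, f: ⊤}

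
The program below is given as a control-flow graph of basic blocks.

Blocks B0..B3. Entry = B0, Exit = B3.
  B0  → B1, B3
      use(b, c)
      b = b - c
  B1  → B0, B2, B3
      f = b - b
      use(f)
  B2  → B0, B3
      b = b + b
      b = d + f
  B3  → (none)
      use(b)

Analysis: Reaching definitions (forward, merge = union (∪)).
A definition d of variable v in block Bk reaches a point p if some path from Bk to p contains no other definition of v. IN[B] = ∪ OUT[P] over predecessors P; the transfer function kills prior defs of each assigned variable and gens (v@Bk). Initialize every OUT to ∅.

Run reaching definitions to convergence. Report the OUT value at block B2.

Answer: {b@B2, f@B1}

Trace:
Converged values:
  B0:  IN={b@B0, b@B2, f@B1}  OUT={b@B0, f@B1}
  B1:  IN={b@B0, f@B1}  OUT={b@B0, f@B1}
  B2:  IN={b@B0, f@B1}  OUT={b@B2, f@B1}
  B3:  IN={b@B0, b@B2, f@B1}  OUT={b@B0, b@B2, f@B1}

Merge at B2: IN[B2] = OUT[B1] = {b@B0, f@B1}
Applying B2's transfer function to that IN value gives OUT[B2] (row B2 above).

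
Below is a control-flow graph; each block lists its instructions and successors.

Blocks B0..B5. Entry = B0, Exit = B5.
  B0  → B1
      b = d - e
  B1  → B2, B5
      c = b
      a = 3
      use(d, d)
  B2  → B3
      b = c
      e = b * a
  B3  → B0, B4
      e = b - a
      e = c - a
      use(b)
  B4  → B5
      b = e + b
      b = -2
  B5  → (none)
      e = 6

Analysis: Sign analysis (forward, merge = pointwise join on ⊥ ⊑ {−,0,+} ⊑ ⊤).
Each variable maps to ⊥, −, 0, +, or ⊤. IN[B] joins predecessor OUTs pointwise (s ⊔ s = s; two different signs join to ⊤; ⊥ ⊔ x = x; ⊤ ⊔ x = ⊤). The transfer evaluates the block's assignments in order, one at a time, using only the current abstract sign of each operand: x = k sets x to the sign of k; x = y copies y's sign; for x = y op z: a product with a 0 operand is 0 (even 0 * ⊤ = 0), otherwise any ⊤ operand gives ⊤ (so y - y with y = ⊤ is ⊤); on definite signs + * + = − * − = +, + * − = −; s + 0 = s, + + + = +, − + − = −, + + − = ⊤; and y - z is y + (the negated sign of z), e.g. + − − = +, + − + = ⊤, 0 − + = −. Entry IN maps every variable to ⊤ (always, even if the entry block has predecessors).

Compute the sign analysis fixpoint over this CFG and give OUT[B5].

Answer: {a: +, b: ⊤, c: ⊤, d: ⊤, e: +, f: ⊤}

Working:
Fixpoint table:
  B0:   IN=(all ⊤)   OUT=(all ⊤)
  B1:   IN=(all ⊤)   OUT={a:+; rest ⊤}
  B2:   IN={a:+; rest ⊤}   OUT={a:+; rest ⊤}
  B3:   IN={a:+; rest ⊤}   OUT={a:+; rest ⊤}
  B4:   IN={a:+; rest ⊤}   OUT={a:+, b:-; rest ⊤}
  B5:   IN={a:+; rest ⊤}   OUT={a:+, e:+; rest ⊤}

Merge at B5: IN[B5] = OUT[B1] ⊔ OUT[B4] = {a: +, b: ⊤, c: ⊤, d: ⊤, e: ⊤, f: ⊤}
Applying B5's transfer function to that IN value gives OUT[B5] (row B5 above).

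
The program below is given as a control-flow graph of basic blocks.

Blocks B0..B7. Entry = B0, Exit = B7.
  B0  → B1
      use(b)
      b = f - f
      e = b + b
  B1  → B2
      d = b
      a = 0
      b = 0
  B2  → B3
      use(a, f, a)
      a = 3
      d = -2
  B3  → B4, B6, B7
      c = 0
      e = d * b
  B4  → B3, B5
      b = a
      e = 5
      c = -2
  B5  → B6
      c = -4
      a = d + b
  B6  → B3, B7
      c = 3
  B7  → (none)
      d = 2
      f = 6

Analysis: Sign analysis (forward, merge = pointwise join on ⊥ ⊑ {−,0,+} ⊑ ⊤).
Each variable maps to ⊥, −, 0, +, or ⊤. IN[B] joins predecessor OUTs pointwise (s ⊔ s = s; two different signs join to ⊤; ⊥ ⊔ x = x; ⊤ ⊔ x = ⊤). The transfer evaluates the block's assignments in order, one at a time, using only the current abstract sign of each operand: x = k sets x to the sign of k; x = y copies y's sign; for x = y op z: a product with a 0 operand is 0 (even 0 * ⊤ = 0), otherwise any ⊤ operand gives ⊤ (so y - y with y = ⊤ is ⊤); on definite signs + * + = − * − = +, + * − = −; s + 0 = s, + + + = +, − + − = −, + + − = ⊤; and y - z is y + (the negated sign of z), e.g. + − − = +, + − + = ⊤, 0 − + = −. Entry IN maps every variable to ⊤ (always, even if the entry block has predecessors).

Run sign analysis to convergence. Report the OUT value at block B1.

Answer: {a: 0, b: 0, c: ⊤, d: ⊤, e: ⊤, f: ⊤}

Trace:
Converged values:
  B0: | IN=(all ⊤) | OUT=(all ⊤)
  B1: | IN=(all ⊤) | OUT={a:0, b:0; rest ⊤}
  B2: | IN={a:0, b:0; rest ⊤} | OUT={a:+, b:0, d:-; rest ⊤}
  B3: | IN={d:-; rest ⊤} | OUT={c:0, d:-; rest ⊤}
  B4: | IN={c:0, d:-; rest ⊤} | OUT={c:-, d:-, e:+; rest ⊤}
  B5: | IN={c:-, d:-, e:+; rest ⊤} | OUT={c:-, d:-, e:+; rest ⊤}
  B6: | IN={d:-; rest ⊤} | OUT={c:+, d:-; rest ⊤}
  B7: | IN={d:-; rest ⊤} | OUT={d:+, f:+; rest ⊤}

Merge at B1: IN[B1] = OUT[B0] = {a: ⊤, b: ⊤, c: ⊤, d: ⊤, e: ⊤, f: ⊤}
Applying B1's transfer function to that IN value gives OUT[B1] (row B1 above).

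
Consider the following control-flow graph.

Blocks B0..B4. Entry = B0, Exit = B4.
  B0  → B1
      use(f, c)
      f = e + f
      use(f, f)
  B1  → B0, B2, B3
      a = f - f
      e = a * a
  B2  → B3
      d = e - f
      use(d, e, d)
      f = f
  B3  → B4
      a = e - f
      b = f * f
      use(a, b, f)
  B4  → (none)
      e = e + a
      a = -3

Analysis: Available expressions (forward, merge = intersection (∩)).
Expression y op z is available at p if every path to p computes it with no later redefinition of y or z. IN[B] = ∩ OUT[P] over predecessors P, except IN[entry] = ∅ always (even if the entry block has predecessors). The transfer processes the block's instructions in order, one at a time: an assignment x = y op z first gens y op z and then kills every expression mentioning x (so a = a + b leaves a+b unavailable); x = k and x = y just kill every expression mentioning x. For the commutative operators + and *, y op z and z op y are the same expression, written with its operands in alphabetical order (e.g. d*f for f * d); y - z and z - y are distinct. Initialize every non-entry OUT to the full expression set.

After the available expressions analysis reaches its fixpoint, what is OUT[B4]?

Answer: {f*f}

Trace:
Converged values:
  B0:   IN={}   OUT={}
  B1:   IN={}   OUT={a*a, f-f}
  B2:   IN={a*a, f-f}   OUT={a*a}
  B3:   IN={a*a}   OUT={e-f, f*f}
  B4:   IN={e-f, f*f}   OUT={f*f}

Merge at B4: IN[B4] = OUT[B3] = {e-f, f*f}
Applying B4's transfer function to that IN value gives OUT[B4] (row B4 above).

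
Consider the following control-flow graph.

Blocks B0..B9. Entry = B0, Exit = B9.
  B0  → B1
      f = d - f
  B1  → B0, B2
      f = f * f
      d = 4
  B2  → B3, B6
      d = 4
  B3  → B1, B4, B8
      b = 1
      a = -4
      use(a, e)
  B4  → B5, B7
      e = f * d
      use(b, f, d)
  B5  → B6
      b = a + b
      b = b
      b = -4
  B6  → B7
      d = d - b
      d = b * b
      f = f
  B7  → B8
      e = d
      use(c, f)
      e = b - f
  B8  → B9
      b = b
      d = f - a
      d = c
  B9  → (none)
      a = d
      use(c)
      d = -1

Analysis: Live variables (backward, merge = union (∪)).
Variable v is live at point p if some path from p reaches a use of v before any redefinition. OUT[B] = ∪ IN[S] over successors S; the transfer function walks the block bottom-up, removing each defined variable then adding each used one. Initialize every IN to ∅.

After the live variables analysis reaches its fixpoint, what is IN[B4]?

Answer: {a, b, c, d, f}

Derivation:
Per-block solution:
  B0: | IN={a, b, c, d, e, f} | OUT={a, b, c, e, f}
  B1: | IN={a, b, c, e, f} | OUT={a, b, c, d, e, f}
  B2: | IN={a, b, c, e, f} | OUT={a, b, c, d, e, f}
  B3: | IN={c, d, e, f} | OUT={a, b, c, d, e, f}
  B4: | IN={a, b, c, d, f} | OUT={a, b, c, d, f}
  B5: | IN={a, b, c, d, f} | OUT={a, b, c, d, f}
  B6: | IN={a, b, c, d, f} | OUT={a, b, c, d, f}
  B7: | IN={a, b, c, d, f} | OUT={a, b, c, f}
  B8: | IN={a, b, c, f} | OUT={c, d}
  B9: | IN={c, d} | OUT={}

Merge at B4: OUT[B4] = IN[B5] ⊔ IN[B7] = {a, b, c, d, f}
Applying B4's transfer function to that OUT value gives IN[B4] (row B4 above).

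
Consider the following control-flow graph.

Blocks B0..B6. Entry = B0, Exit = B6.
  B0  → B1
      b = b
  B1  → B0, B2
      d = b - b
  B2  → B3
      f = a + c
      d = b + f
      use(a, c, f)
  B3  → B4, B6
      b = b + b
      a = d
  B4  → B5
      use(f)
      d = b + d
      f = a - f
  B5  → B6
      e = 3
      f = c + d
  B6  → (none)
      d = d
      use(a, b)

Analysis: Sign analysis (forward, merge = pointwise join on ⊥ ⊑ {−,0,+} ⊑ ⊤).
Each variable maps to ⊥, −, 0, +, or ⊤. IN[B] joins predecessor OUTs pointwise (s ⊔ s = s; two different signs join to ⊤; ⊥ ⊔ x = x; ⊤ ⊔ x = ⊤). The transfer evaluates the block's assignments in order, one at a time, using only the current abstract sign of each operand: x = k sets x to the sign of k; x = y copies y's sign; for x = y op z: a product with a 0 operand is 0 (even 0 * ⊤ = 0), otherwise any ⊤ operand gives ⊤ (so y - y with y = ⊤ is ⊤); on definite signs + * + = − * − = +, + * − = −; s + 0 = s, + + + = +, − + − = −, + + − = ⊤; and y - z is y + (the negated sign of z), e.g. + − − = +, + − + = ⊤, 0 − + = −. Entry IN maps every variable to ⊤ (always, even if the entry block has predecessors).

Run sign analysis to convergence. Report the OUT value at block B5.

Answer: {a: ⊤, b: ⊤, c: ⊤, d: ⊤, e: +, f: ⊤}

Trace:
Converged values:
  B0:  IN=(all ⊤)  OUT=(all ⊤)
  B1:  IN=(all ⊤)  OUT=(all ⊤)
  B2:  IN=(all ⊤)  OUT=(all ⊤)
  B3:  IN=(all ⊤)  OUT=(all ⊤)
  B4:  IN=(all ⊤)  OUT=(all ⊤)
  B5:  IN=(all ⊤)  OUT={e:+; rest ⊤}
  B6:  IN=(all ⊤)  OUT=(all ⊤)

Merge at B5: IN[B5] = OUT[B4] = {a: ⊤, b: ⊤, c: ⊤, d: ⊤, e: ⊤, f: ⊤}
Applying B5's transfer function to that IN value gives OUT[B5] (row B5 above).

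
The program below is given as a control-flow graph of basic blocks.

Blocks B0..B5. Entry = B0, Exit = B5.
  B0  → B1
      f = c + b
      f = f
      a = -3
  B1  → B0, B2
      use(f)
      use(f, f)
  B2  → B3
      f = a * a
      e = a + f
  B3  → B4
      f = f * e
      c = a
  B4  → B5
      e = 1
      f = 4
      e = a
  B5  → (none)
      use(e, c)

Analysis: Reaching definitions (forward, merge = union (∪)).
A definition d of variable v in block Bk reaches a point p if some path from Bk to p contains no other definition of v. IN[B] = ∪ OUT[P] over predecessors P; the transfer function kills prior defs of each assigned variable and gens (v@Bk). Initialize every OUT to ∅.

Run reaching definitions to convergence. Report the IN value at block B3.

Answer: {a@B0, e@B2, f@B2}

Trace:
Converged values:
  B0:  IN={a@B0, f@B0}  OUT={a@B0, f@B0}
  B1:  IN={a@B0, f@B0}  OUT={a@B0, f@B0}
  B2:  IN={a@B0, f@B0}  OUT={a@B0, e@B2, f@B2}
  B3:  IN={a@B0, e@B2, f@B2}  OUT={a@B0, c@B3, e@B2, f@B3}
  B4:  IN={a@B0, c@B3, e@B2, f@B3}  OUT={a@B0, c@B3, e@B4, f@B4}
  B5:  IN={a@B0, c@B3, e@B4, f@B4}  OUT={a@B0, c@B3, e@B4, f@B4}

Merge at B3: IN[B3] = OUT[B2] = {a@B0, e@B2, f@B2}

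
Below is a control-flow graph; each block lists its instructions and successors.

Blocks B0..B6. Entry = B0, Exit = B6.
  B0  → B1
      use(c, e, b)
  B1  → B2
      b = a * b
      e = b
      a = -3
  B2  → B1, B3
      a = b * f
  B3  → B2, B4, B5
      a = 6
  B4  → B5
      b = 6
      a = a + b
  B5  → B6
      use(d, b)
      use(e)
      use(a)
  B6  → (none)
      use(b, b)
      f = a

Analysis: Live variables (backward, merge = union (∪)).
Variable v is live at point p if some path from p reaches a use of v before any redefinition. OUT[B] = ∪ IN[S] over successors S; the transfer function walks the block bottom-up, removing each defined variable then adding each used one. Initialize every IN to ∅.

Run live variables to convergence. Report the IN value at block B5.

Answer: {a, b, d, e}

Derivation:
Converged values:
  B0:   IN={a, b, c, d, e, f}   OUT={a, b, d, f}
  B1:   IN={a, b, d, f}   OUT={b, d, e, f}
  B2:   IN={b, d, e, f}   OUT={a, b, d, e, f}
  B3:   IN={b, d, e, f}   OUT={a, b, d, e, f}
  B4:   IN={a, d, e}   OUT={a, b, d, e}
  B5:   IN={a, b, d, e}   OUT={a, b}
  B6:   IN={a, b}   OUT={}

Merge at B5: OUT[B5] = IN[B6] = {a, b}
Applying B5's transfer function to that OUT value gives IN[B5] (row B5 above).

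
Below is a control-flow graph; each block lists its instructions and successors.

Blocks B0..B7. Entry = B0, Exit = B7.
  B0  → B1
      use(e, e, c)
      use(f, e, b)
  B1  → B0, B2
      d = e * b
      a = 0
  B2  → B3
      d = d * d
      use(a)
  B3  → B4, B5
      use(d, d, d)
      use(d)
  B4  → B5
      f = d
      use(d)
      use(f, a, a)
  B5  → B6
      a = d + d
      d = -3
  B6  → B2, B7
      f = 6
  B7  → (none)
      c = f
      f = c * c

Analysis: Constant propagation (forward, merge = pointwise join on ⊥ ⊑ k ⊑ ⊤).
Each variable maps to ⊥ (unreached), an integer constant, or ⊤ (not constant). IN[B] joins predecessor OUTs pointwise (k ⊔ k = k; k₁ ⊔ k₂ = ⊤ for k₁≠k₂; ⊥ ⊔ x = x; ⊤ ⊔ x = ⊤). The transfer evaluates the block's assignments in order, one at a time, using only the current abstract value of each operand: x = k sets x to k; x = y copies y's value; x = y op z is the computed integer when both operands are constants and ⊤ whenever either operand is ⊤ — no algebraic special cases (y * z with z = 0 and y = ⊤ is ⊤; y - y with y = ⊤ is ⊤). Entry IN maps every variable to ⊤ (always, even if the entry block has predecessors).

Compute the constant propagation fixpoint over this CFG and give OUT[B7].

Answer: {a: ⊤, b: ⊤, c: 6, d: -3, e: ⊤, f: 36}

Derivation:
Fixpoint table:
  B0:  IN=(all ⊤)  OUT=(all ⊤)
  B1:  IN=(all ⊤)  OUT={a:0; rest ⊤}
  B2:  IN=(all ⊤)  OUT=(all ⊤)
  B3:  IN=(all ⊤)  OUT=(all ⊤)
  B4:  IN=(all ⊤)  OUT=(all ⊤)
  B5:  IN=(all ⊤)  OUT={d:-3; rest ⊤}
  B6:  IN={d:-3; rest ⊤}  OUT={d:-3, f:6; rest ⊤}
  B7:  IN={d:-3, f:6; rest ⊤}  OUT={c:6, d:-3, f:36; rest ⊤}

Merge at B7: IN[B7] = OUT[B6] = {a: ⊤, b: ⊤, c: ⊤, d: -3, e: ⊤, f: 6}
Applying B7's transfer function to that IN value gives OUT[B7] (row B7 above).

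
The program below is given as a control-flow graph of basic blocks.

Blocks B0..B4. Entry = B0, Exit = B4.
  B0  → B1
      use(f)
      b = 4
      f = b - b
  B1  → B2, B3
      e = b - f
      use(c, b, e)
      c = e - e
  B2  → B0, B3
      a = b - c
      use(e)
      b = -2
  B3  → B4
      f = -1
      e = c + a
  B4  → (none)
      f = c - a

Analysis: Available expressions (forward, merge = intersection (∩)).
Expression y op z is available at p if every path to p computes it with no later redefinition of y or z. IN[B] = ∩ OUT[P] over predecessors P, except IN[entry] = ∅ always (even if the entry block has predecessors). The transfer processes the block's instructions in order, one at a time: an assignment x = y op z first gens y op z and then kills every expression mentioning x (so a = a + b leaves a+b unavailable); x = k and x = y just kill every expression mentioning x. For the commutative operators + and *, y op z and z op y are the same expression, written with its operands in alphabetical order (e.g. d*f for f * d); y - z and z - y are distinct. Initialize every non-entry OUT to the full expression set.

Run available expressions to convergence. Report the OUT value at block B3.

Answer: {a+c}

Derivation:
Per-block solution:
  B0:  IN={}  OUT={b-b}
  B1:  IN={b-b}  OUT={b-b, b-f, e-e}
  B2:  IN={b-b, b-f, e-e}  OUT={e-e}
  B3:  IN={e-e}  OUT={a+c}
  B4:  IN={a+c}  OUT={a+c, c-a}

Merge at B3: IN[B3] = OUT[B1] ∩ OUT[B2] = {e-e}
Applying B3's transfer function to that IN value gives OUT[B3] (row B3 above).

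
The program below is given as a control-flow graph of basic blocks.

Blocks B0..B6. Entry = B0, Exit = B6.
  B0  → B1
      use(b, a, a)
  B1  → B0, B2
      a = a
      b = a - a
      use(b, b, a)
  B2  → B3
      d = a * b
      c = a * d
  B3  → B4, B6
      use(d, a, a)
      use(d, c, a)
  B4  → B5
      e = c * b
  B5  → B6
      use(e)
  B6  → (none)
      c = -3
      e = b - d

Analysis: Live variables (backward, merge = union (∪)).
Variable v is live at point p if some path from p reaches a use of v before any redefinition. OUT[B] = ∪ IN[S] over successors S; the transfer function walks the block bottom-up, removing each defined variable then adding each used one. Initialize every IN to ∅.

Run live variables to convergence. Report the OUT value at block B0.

Per-block solution:
  B0:  IN={a, b}  OUT={a}
  B1:  IN={a}  OUT={a, b}
  B2:  IN={a, b}  OUT={a, b, c, d}
  B3:  IN={a, b, c, d}  OUT={b, c, d}
  B4:  IN={b, c, d}  OUT={b, d, e}
  B5:  IN={b, d, e}  OUT={b, d}
  B6:  IN={b, d}  OUT={}

Merge at B0: OUT[B0] = IN[B1] = {a}

Answer: {a}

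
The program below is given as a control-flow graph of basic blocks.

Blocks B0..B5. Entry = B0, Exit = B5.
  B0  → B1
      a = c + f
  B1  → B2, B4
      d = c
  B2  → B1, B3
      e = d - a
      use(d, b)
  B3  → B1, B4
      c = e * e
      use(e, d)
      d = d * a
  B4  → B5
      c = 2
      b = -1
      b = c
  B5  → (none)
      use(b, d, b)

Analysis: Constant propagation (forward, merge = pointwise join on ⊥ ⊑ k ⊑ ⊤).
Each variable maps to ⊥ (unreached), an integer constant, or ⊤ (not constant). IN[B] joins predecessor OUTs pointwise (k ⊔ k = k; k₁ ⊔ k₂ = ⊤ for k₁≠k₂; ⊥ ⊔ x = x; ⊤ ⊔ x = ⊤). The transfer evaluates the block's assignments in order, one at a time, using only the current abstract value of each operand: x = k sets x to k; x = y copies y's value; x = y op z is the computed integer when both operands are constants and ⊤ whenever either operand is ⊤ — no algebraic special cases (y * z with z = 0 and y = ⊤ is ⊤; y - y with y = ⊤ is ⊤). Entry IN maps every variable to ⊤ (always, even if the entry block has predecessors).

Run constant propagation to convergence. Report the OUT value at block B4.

Converged values:
  B0:  IN=(all ⊤)  OUT=(all ⊤)
  B1:  IN=(all ⊤)  OUT=(all ⊤)
  B2:  IN=(all ⊤)  OUT=(all ⊤)
  B3:  IN=(all ⊤)  OUT=(all ⊤)
  B4:  IN=(all ⊤)  OUT={b:2, c:2; rest ⊤}
  B5:  IN={b:2, c:2; rest ⊤}  OUT={b:2, c:2; rest ⊤}

Merge at B4: IN[B4] = OUT[B1] ⊔ OUT[B3] = {a: ⊤, b: ⊤, c: ⊤, d: ⊤, e: ⊤, f: ⊤}
Applying B4's transfer function to that IN value gives OUT[B4] (row B4 above).

Answer: {a: ⊤, b: 2, c: 2, d: ⊤, e: ⊤, f: ⊤}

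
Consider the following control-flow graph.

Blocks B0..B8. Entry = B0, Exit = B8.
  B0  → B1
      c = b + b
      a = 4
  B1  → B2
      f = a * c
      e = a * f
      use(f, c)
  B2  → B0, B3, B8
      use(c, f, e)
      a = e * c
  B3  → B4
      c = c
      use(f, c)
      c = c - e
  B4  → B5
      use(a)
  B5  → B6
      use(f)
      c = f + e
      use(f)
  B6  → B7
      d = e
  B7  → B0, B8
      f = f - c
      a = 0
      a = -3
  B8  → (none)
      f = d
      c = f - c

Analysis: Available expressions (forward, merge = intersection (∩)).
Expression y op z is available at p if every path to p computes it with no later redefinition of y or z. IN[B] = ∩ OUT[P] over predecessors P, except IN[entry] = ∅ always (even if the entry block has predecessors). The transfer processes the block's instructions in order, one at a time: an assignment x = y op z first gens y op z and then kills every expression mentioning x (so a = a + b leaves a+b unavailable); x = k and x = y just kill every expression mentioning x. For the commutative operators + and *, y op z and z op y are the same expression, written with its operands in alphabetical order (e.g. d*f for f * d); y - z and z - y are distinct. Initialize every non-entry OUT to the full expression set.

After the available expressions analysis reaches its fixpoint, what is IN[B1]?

Fixpoint table:
  B0:  IN={}  OUT={b+b}
  B1:  IN={b+b}  OUT={a*c, a*f, b+b}
  B2:  IN={a*c, a*f, b+b}  OUT={b+b, c*e}
  B3:  IN={b+b, c*e}  OUT={b+b}
  B4:  IN={b+b}  OUT={b+b}
  B5:  IN={b+b}  OUT={b+b, e+f}
  B6:  IN={b+b, e+f}  OUT={b+b, e+f}
  B7:  IN={b+b, e+f}  OUT={b+b}
  B8:  IN={b+b}  OUT={b+b}

Merge at B1: IN[B1] = OUT[B0] = {b+b}

Answer: {b+b}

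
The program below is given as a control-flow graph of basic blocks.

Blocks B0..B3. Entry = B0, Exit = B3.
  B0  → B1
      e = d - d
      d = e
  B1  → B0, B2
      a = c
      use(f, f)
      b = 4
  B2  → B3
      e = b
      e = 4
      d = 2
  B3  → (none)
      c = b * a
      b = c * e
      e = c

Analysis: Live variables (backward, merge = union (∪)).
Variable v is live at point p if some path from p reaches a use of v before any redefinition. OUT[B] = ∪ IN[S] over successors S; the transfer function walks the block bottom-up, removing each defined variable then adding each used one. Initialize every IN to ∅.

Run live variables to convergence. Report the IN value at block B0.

Converged values:
  B0:  IN={c, d, f}  OUT={c, d, f}
  B1:  IN={c, d, f}  OUT={a, b, c, d, f}
  B2:  IN={a, b}  OUT={a, b, e}
  B3:  IN={a, b, e}  OUT={}

Merge at B0: OUT[B0] = IN[B1] = {c, d, f}
Applying B0's transfer function to that OUT value gives IN[B0] (row B0 above).

Answer: {c, d, f}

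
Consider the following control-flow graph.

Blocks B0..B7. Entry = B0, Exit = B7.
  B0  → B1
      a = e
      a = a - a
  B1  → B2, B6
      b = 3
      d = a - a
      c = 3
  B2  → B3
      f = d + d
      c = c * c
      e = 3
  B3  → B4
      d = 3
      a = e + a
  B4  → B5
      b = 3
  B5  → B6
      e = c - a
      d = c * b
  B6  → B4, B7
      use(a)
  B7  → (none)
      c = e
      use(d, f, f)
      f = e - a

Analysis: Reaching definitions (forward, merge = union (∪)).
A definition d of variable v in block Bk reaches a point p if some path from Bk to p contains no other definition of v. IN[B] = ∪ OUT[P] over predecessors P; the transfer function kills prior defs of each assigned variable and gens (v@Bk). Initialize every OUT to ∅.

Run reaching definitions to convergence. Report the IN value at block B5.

Answer: {a@B0, a@B3, b@B4, c@B1, c@B2, d@B1, d@B3, d@B5, e@B2, e@B5, f@B2}

Trace:
Fixpoint table:
  B0: | IN={} | OUT={a@B0}
  B1: | IN={a@B0} | OUT={a@B0, b@B1, c@B1, d@B1}
  B2: | IN={a@B0, b@B1, c@B1, d@B1} | OUT={a@B0, b@B1, c@B2, d@B1, e@B2, f@B2}
  B3: | IN={a@B0, b@B1, c@B2, d@B1, e@B2, f@B2} | OUT={a@B3, b@B1, c@B2, d@B3, e@B2, f@B2}
  B4: | IN={a@B0, a@B3, b@B1, b@B4, c@B1, c@B2, d@B1, d@B3, d@B5, e@B2, e@B5, f@B2} | OUT={a@B0, a@B3, b@B4, c@B1, c@B2, d@B1, d@B3, d@B5, e@B2, e@B5, f@B2}
  B5: | IN={a@B0, a@B3, b@B4, c@B1, c@B2, d@B1, d@B3, d@B5, e@B2, e@B5, f@B2} | OUT={a@B0, a@B3, b@B4, c@B1, c@B2, d@B5, e@B5, f@B2}
  B6: | IN={a@B0, a@B3, b@B1, b@B4, c@B1, c@B2, d@B1, d@B5, e@B5, f@B2} | OUT={a@B0, a@B3, b@B1, b@B4, c@B1, c@B2, d@B1, d@B5, e@B5, f@B2}
  B7: | IN={a@B0, a@B3, b@B1, b@B4, c@B1, c@B2, d@B1, d@B5, e@B5, f@B2} | OUT={a@B0, a@B3, b@B1, b@B4, c@B7, d@B1, d@B5, e@B5, f@B7}

Merge at B5: IN[B5] = OUT[B4] = {a@B0, a@B3, b@B4, c@B1, c@B2, d@B1, d@B3, d@B5, e@B2, e@B5, f@B2}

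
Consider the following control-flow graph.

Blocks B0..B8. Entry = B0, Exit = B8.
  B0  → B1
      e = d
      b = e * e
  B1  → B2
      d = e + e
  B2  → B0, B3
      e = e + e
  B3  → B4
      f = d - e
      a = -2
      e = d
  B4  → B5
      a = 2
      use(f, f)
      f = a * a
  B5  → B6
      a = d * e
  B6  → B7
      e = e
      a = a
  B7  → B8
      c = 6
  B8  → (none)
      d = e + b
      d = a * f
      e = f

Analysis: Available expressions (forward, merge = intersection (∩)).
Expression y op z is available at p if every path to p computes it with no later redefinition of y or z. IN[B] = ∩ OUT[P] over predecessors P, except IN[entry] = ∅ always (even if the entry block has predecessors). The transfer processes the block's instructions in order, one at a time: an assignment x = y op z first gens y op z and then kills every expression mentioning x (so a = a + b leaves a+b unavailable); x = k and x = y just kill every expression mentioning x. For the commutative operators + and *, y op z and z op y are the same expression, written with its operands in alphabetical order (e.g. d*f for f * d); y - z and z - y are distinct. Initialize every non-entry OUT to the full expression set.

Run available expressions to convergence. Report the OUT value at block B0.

Answer: {e*e}

Trace:
Fixpoint table:
  B0:  IN={}  OUT={e*e}
  B1:  IN={e*e}  OUT={e*e, e+e}
  B2:  IN={e*e, e+e}  OUT={}
  B3:  IN={}  OUT={}
  B4:  IN={}  OUT={a*a}
  B5:  IN={a*a}  OUT={d*e}
  B6:  IN={d*e}  OUT={}
  B7:  IN={}  OUT={}
  B8:  IN={}  OUT={a*f}

Merge at B0 (entry node, so the boundary value {} is joined with the incoming edge(s)): IN[B0] = {} ∩ OUT[B2] = {}
Applying B0's transfer function to that IN value gives OUT[B0] (row B0 above).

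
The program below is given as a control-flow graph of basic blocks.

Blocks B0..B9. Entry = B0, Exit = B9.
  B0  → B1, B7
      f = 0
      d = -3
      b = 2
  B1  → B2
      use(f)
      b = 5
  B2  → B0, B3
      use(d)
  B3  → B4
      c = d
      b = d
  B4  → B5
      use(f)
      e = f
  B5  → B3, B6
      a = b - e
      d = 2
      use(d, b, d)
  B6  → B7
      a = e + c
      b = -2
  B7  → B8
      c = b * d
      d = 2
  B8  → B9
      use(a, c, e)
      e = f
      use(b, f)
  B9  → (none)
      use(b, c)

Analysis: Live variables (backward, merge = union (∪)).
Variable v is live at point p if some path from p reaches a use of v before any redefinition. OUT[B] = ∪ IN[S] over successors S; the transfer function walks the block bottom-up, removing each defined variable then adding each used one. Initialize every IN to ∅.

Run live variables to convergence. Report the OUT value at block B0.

Fixpoint table:
  B0:   IN={a, e}   OUT={a, b, d, e, f}
  B1:   IN={a, d, e, f}   OUT={a, d, e, f}
  B2:   IN={a, d, e, f}   OUT={a, d, e, f}
  B3:   IN={d, f}   OUT={b, c, f}
  B4:   IN={b, c, f}   OUT={b, c, e, f}
  B5:   IN={b, c, e, f}   OUT={c, d, e, f}
  B6:   IN={c, d, e, f}   OUT={a, b, d, e, f}
  B7:   IN={a, b, d, e, f}   OUT={a, b, c, e, f}
  B8:   IN={a, b, c, e, f}   OUT={b, c}
  B9:   IN={b, c}   OUT={}

Merge at B0: OUT[B0] = IN[B1] ⊔ IN[B7] = {a, b, d, e, f}

Answer: {a, b, d, e, f}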